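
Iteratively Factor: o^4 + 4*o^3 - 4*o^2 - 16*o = (o + 4)*(o^3 - 4*o) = (o - 2)*(o + 4)*(o^2 + 2*o) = (o - 2)*(o + 2)*(o + 4)*(o)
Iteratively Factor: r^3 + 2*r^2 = (r)*(r^2 + 2*r) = r*(r + 2)*(r)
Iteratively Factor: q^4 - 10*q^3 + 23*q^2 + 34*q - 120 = (q - 3)*(q^3 - 7*q^2 + 2*q + 40) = (q - 5)*(q - 3)*(q^2 - 2*q - 8) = (q - 5)*(q - 4)*(q - 3)*(q + 2)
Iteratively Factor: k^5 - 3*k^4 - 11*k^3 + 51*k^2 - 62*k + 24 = (k + 4)*(k^4 - 7*k^3 + 17*k^2 - 17*k + 6) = (k - 2)*(k + 4)*(k^3 - 5*k^2 + 7*k - 3) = (k - 3)*(k - 2)*(k + 4)*(k^2 - 2*k + 1) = (k - 3)*(k - 2)*(k - 1)*(k + 4)*(k - 1)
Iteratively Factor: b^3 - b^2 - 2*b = (b - 2)*(b^2 + b) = (b - 2)*(b + 1)*(b)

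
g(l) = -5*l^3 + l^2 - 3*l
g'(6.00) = -531.00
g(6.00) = -1062.00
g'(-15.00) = -3408.00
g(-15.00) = 17145.00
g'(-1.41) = -35.64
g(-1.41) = 20.23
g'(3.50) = -179.75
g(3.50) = -212.62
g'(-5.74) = -508.69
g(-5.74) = 995.76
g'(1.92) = -54.46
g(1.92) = -37.46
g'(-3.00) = -144.00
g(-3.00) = 153.00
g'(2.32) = -79.10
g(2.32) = -64.01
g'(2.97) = -129.37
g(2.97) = -131.08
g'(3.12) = -142.78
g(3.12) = -151.48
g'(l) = -15*l^2 + 2*l - 3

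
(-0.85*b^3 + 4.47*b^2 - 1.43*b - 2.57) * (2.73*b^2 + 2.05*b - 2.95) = -2.3205*b^5 + 10.4606*b^4 + 7.7671*b^3 - 23.1341*b^2 - 1.05*b + 7.5815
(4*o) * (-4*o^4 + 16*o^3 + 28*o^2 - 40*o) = -16*o^5 + 64*o^4 + 112*o^3 - 160*o^2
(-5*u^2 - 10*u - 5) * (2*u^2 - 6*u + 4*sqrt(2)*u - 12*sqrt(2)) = -10*u^4 - 20*sqrt(2)*u^3 + 10*u^3 + 20*sqrt(2)*u^2 + 50*u^2 + 30*u + 100*sqrt(2)*u + 60*sqrt(2)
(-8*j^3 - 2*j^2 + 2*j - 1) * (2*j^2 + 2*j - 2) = -16*j^5 - 20*j^4 + 16*j^3 + 6*j^2 - 6*j + 2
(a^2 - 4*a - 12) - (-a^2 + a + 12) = 2*a^2 - 5*a - 24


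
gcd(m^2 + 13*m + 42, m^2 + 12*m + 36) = m + 6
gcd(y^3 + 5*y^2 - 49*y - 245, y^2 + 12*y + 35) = y^2 + 12*y + 35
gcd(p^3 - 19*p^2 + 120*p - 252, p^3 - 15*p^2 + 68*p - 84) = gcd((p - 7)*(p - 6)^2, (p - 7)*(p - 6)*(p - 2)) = p^2 - 13*p + 42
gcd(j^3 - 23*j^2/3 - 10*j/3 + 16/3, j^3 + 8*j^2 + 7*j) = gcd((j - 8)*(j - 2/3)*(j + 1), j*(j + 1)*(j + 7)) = j + 1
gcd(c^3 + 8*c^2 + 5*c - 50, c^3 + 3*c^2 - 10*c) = c^2 + 3*c - 10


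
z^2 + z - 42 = (z - 6)*(z + 7)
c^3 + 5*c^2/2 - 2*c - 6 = (c - 3/2)*(c + 2)^2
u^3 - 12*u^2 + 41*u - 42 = (u - 7)*(u - 3)*(u - 2)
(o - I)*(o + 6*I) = o^2 + 5*I*o + 6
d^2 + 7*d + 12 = (d + 3)*(d + 4)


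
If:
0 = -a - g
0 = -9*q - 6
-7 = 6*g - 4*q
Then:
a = 29/18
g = -29/18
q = -2/3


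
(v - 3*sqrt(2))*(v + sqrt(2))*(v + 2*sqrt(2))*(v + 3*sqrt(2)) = v^4 + 3*sqrt(2)*v^3 - 14*v^2 - 54*sqrt(2)*v - 72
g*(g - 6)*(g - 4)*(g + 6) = g^4 - 4*g^3 - 36*g^2 + 144*g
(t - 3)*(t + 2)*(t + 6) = t^3 + 5*t^2 - 12*t - 36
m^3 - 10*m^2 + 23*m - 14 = (m - 7)*(m - 2)*(m - 1)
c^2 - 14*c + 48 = (c - 8)*(c - 6)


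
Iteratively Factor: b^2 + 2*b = (b + 2)*(b)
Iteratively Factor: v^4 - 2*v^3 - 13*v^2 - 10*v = (v)*(v^3 - 2*v^2 - 13*v - 10) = v*(v + 2)*(v^2 - 4*v - 5) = v*(v + 1)*(v + 2)*(v - 5)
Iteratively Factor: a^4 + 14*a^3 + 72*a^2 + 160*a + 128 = (a + 2)*(a^3 + 12*a^2 + 48*a + 64) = (a + 2)*(a + 4)*(a^2 + 8*a + 16) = (a + 2)*(a + 4)^2*(a + 4)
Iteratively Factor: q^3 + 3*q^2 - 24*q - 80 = (q + 4)*(q^2 - q - 20) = (q + 4)^2*(q - 5)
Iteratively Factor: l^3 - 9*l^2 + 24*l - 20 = (l - 2)*(l^2 - 7*l + 10) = (l - 2)^2*(l - 5)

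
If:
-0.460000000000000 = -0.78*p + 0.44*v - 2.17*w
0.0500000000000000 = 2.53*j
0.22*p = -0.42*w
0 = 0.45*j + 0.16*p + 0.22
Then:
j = 0.02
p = -1.43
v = 0.11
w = 0.75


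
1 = 1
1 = 1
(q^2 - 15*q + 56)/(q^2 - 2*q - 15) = (-q^2 + 15*q - 56)/(-q^2 + 2*q + 15)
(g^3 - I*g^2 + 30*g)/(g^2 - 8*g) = (g^2 - I*g + 30)/(g - 8)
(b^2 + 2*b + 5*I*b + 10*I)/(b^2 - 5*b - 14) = (b + 5*I)/(b - 7)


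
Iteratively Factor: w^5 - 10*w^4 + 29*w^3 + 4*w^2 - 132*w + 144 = (w + 2)*(w^4 - 12*w^3 + 53*w^2 - 102*w + 72) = (w - 4)*(w + 2)*(w^3 - 8*w^2 + 21*w - 18) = (w - 4)*(w - 3)*(w + 2)*(w^2 - 5*w + 6) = (w - 4)*(w - 3)^2*(w + 2)*(w - 2)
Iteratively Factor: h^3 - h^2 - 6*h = (h + 2)*(h^2 - 3*h) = (h - 3)*(h + 2)*(h)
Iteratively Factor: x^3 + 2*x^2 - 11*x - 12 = (x + 1)*(x^2 + x - 12) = (x + 1)*(x + 4)*(x - 3)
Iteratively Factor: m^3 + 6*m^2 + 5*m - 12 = (m + 4)*(m^2 + 2*m - 3) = (m + 3)*(m + 4)*(m - 1)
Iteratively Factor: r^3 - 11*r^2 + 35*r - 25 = (r - 1)*(r^2 - 10*r + 25) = (r - 5)*(r - 1)*(r - 5)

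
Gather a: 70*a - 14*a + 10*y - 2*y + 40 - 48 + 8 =56*a + 8*y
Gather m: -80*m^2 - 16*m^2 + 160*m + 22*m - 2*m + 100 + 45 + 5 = -96*m^2 + 180*m + 150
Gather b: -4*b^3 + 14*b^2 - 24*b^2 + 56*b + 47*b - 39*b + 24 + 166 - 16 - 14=-4*b^3 - 10*b^2 + 64*b + 160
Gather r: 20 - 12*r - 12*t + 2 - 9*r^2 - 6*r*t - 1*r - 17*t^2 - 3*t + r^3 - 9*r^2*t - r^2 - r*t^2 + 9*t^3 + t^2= r^3 + r^2*(-9*t - 10) + r*(-t^2 - 6*t - 13) + 9*t^3 - 16*t^2 - 15*t + 22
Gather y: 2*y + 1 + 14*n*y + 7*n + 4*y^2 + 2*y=7*n + 4*y^2 + y*(14*n + 4) + 1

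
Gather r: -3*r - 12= -3*r - 12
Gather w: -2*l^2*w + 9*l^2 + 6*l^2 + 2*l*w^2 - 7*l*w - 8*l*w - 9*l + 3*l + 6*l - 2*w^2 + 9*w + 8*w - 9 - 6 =15*l^2 + w^2*(2*l - 2) + w*(-2*l^2 - 15*l + 17) - 15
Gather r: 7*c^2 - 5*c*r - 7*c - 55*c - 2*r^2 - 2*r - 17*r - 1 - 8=7*c^2 - 62*c - 2*r^2 + r*(-5*c - 19) - 9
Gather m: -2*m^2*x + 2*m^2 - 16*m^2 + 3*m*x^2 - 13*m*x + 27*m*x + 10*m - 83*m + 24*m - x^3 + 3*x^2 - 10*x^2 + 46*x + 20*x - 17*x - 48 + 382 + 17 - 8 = m^2*(-2*x - 14) + m*(3*x^2 + 14*x - 49) - x^3 - 7*x^2 + 49*x + 343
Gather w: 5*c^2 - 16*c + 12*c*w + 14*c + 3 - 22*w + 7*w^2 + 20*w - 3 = 5*c^2 - 2*c + 7*w^2 + w*(12*c - 2)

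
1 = 1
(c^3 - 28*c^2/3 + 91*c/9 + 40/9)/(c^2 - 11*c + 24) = (9*c^2 - 12*c - 5)/(9*(c - 3))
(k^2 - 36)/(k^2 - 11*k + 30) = (k + 6)/(k - 5)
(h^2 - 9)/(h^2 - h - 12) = (h - 3)/(h - 4)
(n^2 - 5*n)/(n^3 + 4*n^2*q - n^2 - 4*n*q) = (n - 5)/(n^2 + 4*n*q - n - 4*q)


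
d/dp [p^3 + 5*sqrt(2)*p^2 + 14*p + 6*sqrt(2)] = 3*p^2 + 10*sqrt(2)*p + 14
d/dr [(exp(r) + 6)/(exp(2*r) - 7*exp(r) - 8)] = (-(exp(r) + 6)*(2*exp(r) - 7) + exp(2*r) - 7*exp(r) - 8)*exp(r)/(-exp(2*r) + 7*exp(r) + 8)^2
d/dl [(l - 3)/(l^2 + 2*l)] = (-l^2 + 6*l + 6)/(l^2*(l^2 + 4*l + 4))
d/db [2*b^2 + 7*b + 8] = 4*b + 7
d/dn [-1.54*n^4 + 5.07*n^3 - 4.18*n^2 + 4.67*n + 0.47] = -6.16*n^3 + 15.21*n^2 - 8.36*n + 4.67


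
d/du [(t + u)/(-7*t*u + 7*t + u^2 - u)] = (-7*t*u + 7*t + u^2 - u + (t + u)*(7*t - 2*u + 1))/(7*t*u - 7*t - u^2 + u)^2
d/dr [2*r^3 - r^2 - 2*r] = 6*r^2 - 2*r - 2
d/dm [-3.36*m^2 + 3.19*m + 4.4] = 3.19 - 6.72*m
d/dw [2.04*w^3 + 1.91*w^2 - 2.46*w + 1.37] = 6.12*w^2 + 3.82*w - 2.46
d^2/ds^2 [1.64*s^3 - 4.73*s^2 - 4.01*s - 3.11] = 9.84*s - 9.46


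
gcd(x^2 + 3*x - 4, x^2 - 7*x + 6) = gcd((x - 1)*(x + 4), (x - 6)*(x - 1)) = x - 1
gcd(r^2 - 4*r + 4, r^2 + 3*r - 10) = r - 2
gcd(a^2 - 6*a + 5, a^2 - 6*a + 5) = a^2 - 6*a + 5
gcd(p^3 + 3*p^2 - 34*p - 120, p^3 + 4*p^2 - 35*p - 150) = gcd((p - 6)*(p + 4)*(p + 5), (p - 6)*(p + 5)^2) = p^2 - p - 30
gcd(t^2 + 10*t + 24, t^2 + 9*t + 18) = t + 6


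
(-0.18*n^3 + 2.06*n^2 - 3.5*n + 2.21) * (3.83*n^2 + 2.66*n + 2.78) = -0.6894*n^5 + 7.411*n^4 - 8.4258*n^3 + 4.8811*n^2 - 3.8514*n + 6.1438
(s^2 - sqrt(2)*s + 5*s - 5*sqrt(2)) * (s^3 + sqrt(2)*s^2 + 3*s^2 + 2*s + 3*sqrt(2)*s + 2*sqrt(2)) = s^5 + 8*s^4 + 15*s^3 - 6*s^2 - 34*s - 20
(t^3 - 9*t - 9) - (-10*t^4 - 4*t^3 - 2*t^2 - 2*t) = 10*t^4 + 5*t^3 + 2*t^2 - 7*t - 9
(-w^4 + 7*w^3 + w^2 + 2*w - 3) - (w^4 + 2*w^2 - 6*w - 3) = -2*w^4 + 7*w^3 - w^2 + 8*w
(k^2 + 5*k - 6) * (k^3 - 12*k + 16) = k^5 + 5*k^4 - 18*k^3 - 44*k^2 + 152*k - 96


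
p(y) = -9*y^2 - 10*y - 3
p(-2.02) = -19.52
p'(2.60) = -56.80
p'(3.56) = -74.08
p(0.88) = -18.77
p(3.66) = -160.16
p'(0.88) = -25.84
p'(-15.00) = 260.00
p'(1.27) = -32.86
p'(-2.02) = 26.36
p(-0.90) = -1.29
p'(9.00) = -172.00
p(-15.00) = -1878.00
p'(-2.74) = 39.32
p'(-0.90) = 6.20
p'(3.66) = -75.88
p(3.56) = -152.66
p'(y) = -18*y - 10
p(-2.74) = -43.17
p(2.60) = -89.84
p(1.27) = -30.22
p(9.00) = -822.00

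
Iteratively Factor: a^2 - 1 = (a - 1)*(a + 1)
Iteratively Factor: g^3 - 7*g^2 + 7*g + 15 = (g + 1)*(g^2 - 8*g + 15) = (g - 3)*(g + 1)*(g - 5)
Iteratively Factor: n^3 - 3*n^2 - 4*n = (n)*(n^2 - 3*n - 4) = n*(n + 1)*(n - 4)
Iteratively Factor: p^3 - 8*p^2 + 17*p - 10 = (p - 1)*(p^2 - 7*p + 10) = (p - 5)*(p - 1)*(p - 2)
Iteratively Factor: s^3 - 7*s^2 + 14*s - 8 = (s - 2)*(s^2 - 5*s + 4) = (s - 4)*(s - 2)*(s - 1)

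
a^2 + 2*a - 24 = (a - 4)*(a + 6)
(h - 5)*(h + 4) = h^2 - h - 20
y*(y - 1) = y^2 - y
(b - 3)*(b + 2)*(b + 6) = b^3 + 5*b^2 - 12*b - 36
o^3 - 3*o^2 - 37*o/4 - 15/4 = (o - 5)*(o + 1/2)*(o + 3/2)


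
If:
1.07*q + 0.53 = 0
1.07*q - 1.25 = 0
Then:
No Solution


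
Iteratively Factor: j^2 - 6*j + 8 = (j - 2)*(j - 4)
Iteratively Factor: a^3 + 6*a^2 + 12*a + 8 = (a + 2)*(a^2 + 4*a + 4) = (a + 2)^2*(a + 2)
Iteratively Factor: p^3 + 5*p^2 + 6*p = (p + 3)*(p^2 + 2*p) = (p + 2)*(p + 3)*(p)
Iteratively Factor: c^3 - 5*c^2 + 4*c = (c)*(c^2 - 5*c + 4) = c*(c - 1)*(c - 4)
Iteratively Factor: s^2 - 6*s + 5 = (s - 1)*(s - 5)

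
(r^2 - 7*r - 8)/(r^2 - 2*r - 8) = (-r^2 + 7*r + 8)/(-r^2 + 2*r + 8)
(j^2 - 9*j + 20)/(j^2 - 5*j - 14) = (-j^2 + 9*j - 20)/(-j^2 + 5*j + 14)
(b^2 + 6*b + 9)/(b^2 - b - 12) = (b + 3)/(b - 4)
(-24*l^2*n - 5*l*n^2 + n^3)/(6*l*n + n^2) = (-24*l^2 - 5*l*n + n^2)/(6*l + n)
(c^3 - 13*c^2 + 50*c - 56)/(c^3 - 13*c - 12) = (c^2 - 9*c + 14)/(c^2 + 4*c + 3)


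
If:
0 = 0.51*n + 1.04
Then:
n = -2.04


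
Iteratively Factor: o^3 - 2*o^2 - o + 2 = (o - 1)*(o^2 - o - 2) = (o - 2)*(o - 1)*(o + 1)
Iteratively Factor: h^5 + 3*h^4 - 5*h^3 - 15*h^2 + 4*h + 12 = (h + 3)*(h^4 - 5*h^2 + 4) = (h + 2)*(h + 3)*(h^3 - 2*h^2 - h + 2) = (h - 2)*(h + 2)*(h + 3)*(h^2 - 1) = (h - 2)*(h - 1)*(h + 2)*(h + 3)*(h + 1)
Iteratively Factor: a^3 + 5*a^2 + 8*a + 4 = (a + 2)*(a^2 + 3*a + 2) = (a + 2)^2*(a + 1)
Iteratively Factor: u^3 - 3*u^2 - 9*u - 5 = (u + 1)*(u^2 - 4*u - 5) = (u + 1)^2*(u - 5)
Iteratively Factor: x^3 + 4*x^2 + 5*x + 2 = (x + 2)*(x^2 + 2*x + 1) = (x + 1)*(x + 2)*(x + 1)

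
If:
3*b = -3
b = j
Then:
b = -1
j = -1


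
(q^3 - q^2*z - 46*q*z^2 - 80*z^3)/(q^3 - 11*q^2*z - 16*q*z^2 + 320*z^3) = (-q - 2*z)/(-q + 8*z)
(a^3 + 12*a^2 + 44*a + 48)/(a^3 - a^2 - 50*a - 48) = (a^2 + 6*a + 8)/(a^2 - 7*a - 8)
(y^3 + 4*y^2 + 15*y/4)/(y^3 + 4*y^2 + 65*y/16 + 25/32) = 8*y*(2*y + 3)/(16*y^2 + 24*y + 5)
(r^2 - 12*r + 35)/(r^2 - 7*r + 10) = (r - 7)/(r - 2)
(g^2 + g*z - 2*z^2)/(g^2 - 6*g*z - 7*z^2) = (-g^2 - g*z + 2*z^2)/(-g^2 + 6*g*z + 7*z^2)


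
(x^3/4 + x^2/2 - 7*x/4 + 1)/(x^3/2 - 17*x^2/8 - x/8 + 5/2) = 2*(x^3 + 2*x^2 - 7*x + 4)/(4*x^3 - 17*x^2 - x + 20)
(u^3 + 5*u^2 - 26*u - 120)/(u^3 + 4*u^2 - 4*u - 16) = (u^2 + u - 30)/(u^2 - 4)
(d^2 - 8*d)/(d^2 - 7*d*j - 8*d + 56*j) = d/(d - 7*j)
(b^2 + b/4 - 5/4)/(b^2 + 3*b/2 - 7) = (4*b^2 + b - 5)/(2*(2*b^2 + 3*b - 14))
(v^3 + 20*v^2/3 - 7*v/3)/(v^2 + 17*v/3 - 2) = v*(v + 7)/(v + 6)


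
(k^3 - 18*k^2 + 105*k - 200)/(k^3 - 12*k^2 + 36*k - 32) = (k^2 - 10*k + 25)/(k^2 - 4*k + 4)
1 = 1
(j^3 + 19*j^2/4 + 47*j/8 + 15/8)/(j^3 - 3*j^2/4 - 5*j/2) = (2*j^2 + 7*j + 3)/(2*j*(j - 2))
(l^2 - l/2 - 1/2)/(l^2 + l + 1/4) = 2*(l - 1)/(2*l + 1)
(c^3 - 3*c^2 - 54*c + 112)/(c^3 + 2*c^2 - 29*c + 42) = (c - 8)/(c - 3)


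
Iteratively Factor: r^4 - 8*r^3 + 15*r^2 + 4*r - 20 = (r - 2)*(r^3 - 6*r^2 + 3*r + 10) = (r - 2)^2*(r^2 - 4*r - 5) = (r - 2)^2*(r + 1)*(r - 5)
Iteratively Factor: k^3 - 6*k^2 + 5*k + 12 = (k + 1)*(k^2 - 7*k + 12) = (k - 4)*(k + 1)*(k - 3)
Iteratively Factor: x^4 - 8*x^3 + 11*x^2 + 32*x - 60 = (x - 3)*(x^3 - 5*x^2 - 4*x + 20) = (x - 5)*(x - 3)*(x^2 - 4) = (x - 5)*(x - 3)*(x - 2)*(x + 2)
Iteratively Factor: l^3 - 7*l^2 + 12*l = (l - 4)*(l^2 - 3*l) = l*(l - 4)*(l - 3)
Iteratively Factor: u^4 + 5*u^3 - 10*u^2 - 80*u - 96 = (u + 2)*(u^3 + 3*u^2 - 16*u - 48) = (u - 4)*(u + 2)*(u^2 + 7*u + 12) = (u - 4)*(u + 2)*(u + 4)*(u + 3)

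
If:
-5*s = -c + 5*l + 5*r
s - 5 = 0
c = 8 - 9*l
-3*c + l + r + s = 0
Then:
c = 0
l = 8/9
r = -53/9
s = 5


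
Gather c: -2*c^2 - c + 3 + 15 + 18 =-2*c^2 - c + 36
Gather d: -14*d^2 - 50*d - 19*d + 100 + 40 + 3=-14*d^2 - 69*d + 143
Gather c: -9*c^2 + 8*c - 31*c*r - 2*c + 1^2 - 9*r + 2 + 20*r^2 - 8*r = -9*c^2 + c*(6 - 31*r) + 20*r^2 - 17*r + 3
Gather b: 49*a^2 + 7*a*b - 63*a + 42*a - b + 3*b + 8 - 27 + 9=49*a^2 - 21*a + b*(7*a + 2) - 10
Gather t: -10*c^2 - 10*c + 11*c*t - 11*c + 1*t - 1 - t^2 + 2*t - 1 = -10*c^2 - 21*c - t^2 + t*(11*c + 3) - 2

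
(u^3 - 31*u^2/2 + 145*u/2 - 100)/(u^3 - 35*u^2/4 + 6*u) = 2*(2*u^2 - 15*u + 25)/(u*(4*u - 3))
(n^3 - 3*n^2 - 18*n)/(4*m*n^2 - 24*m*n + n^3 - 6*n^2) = (n + 3)/(4*m + n)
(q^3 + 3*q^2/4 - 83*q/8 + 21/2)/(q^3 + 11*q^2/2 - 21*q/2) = (q^2 + 9*q/4 - 7)/(q*(q + 7))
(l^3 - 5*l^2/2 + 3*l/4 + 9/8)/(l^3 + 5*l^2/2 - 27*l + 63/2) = (l^2 - l - 3/4)/(l^2 + 4*l - 21)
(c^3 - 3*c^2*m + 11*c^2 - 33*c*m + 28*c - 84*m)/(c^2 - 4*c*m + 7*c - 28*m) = (c^2 - 3*c*m + 4*c - 12*m)/(c - 4*m)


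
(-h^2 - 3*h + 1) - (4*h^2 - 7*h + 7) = -5*h^2 + 4*h - 6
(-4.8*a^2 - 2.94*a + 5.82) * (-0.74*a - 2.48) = 3.552*a^3 + 14.0796*a^2 + 2.9844*a - 14.4336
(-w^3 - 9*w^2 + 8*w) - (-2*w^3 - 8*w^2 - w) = w^3 - w^2 + 9*w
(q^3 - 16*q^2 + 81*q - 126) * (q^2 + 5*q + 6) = q^5 - 11*q^4 + 7*q^3 + 183*q^2 - 144*q - 756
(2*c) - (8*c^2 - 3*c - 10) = -8*c^2 + 5*c + 10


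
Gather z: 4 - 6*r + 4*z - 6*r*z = -6*r + z*(4 - 6*r) + 4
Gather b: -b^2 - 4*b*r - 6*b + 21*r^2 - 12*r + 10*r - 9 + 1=-b^2 + b*(-4*r - 6) + 21*r^2 - 2*r - 8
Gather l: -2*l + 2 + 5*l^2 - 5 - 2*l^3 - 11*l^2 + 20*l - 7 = -2*l^3 - 6*l^2 + 18*l - 10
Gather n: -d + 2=2 - d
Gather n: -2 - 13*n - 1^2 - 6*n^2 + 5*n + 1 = -6*n^2 - 8*n - 2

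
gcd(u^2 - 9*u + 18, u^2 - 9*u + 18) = u^2 - 9*u + 18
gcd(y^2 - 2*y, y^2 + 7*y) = y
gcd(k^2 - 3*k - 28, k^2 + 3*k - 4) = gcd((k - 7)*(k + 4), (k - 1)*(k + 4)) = k + 4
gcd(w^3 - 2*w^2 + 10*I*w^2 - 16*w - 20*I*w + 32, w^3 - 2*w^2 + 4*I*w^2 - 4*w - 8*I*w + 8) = w^2 + w*(-2 + 2*I) - 4*I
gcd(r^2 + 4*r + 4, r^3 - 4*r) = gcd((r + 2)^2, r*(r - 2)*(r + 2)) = r + 2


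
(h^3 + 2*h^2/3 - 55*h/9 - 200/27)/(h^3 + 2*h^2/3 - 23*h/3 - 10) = (h^2 - h - 40/9)/(h^2 - h - 6)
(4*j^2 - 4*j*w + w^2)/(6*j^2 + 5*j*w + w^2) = (4*j^2 - 4*j*w + w^2)/(6*j^2 + 5*j*w + w^2)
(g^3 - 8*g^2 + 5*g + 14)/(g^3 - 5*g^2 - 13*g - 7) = (g - 2)/(g + 1)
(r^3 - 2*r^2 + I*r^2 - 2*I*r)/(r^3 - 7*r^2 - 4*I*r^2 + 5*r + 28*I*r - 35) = r*(r - 2)/(r^2 - r*(7 + 5*I) + 35*I)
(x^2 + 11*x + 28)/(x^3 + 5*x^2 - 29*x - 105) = (x + 4)/(x^2 - 2*x - 15)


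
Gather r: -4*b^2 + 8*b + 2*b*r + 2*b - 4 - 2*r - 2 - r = -4*b^2 + 10*b + r*(2*b - 3) - 6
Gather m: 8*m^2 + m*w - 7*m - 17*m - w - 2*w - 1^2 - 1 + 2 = 8*m^2 + m*(w - 24) - 3*w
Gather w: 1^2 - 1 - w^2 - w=-w^2 - w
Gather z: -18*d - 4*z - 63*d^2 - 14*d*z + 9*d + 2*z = -63*d^2 - 9*d + z*(-14*d - 2)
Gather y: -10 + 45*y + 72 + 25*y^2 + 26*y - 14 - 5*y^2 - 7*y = 20*y^2 + 64*y + 48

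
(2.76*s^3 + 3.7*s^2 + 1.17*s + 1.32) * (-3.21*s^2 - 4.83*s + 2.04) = -8.8596*s^5 - 25.2078*s^4 - 15.9963*s^3 - 2.3403*s^2 - 3.9888*s + 2.6928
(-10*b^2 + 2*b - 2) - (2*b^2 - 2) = -12*b^2 + 2*b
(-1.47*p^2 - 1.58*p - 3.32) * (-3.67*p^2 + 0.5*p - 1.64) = 5.3949*p^4 + 5.0636*p^3 + 13.8052*p^2 + 0.9312*p + 5.4448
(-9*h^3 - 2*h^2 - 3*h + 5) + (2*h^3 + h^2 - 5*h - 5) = -7*h^3 - h^2 - 8*h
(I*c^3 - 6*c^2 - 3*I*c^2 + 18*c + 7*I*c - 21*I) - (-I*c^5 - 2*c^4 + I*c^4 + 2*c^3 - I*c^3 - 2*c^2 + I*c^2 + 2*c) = I*c^5 + 2*c^4 - I*c^4 - 2*c^3 + 2*I*c^3 - 4*c^2 - 4*I*c^2 + 16*c + 7*I*c - 21*I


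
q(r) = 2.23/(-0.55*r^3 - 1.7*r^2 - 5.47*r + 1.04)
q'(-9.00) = 0.00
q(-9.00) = 0.01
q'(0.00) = 11.28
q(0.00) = 2.14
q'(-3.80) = 0.05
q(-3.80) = 0.08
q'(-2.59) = 0.10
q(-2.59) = 0.17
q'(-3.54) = 0.06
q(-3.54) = 0.09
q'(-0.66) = 0.53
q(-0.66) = 0.55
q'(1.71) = 0.14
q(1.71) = -0.14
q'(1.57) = 0.17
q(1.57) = -0.16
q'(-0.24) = 2.07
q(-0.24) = 0.99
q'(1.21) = 0.33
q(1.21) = -0.25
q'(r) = 2.23*(1.65*r^2 + 3.4*r + 5.47)/(-0.55*r^3 - 1.7*r^2 - 5.47*r + 1.04)^2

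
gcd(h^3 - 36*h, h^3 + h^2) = h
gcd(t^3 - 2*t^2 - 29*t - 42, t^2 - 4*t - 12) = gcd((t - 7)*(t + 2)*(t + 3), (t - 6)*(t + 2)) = t + 2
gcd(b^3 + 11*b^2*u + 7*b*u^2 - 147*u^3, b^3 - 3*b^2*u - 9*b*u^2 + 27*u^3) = -b + 3*u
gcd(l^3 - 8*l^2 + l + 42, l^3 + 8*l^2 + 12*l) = l + 2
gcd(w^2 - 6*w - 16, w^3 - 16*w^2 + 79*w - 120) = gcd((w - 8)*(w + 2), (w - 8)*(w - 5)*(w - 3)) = w - 8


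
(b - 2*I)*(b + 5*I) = b^2 + 3*I*b + 10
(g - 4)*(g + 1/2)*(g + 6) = g^3 + 5*g^2/2 - 23*g - 12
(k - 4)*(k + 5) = k^2 + k - 20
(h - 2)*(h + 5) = h^2 + 3*h - 10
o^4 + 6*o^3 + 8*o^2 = o^2*(o + 2)*(o + 4)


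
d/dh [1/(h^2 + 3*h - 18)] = (-2*h - 3)/(h^2 + 3*h - 18)^2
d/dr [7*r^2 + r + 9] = 14*r + 1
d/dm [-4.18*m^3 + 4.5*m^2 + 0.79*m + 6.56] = -12.54*m^2 + 9.0*m + 0.79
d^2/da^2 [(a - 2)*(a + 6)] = 2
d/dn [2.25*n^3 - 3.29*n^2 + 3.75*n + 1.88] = 6.75*n^2 - 6.58*n + 3.75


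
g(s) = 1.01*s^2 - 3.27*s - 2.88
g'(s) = 2.02*s - 3.27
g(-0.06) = -2.68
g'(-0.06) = -3.39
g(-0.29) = -1.85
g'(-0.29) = -3.86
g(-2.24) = 9.51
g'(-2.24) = -7.79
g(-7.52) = 78.83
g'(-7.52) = -18.46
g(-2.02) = 7.85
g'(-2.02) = -7.35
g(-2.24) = 9.51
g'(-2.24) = -7.79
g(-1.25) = 2.79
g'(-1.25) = -5.80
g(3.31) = -2.64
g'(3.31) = 3.42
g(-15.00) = 273.42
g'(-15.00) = -33.57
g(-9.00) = 108.36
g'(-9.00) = -21.45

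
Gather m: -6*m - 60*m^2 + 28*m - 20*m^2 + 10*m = -80*m^2 + 32*m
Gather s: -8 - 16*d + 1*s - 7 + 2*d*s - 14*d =-30*d + s*(2*d + 1) - 15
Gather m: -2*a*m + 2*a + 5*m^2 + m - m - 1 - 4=-2*a*m + 2*a + 5*m^2 - 5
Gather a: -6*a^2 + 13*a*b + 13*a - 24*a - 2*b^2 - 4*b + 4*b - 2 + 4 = -6*a^2 + a*(13*b - 11) - 2*b^2 + 2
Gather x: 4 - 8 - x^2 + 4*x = -x^2 + 4*x - 4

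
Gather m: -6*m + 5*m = -m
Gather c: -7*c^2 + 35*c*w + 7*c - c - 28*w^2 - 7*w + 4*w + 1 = -7*c^2 + c*(35*w + 6) - 28*w^2 - 3*w + 1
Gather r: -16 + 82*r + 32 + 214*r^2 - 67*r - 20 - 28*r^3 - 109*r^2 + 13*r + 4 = -28*r^3 + 105*r^2 + 28*r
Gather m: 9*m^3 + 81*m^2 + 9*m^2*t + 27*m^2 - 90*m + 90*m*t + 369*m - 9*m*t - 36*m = 9*m^3 + m^2*(9*t + 108) + m*(81*t + 243)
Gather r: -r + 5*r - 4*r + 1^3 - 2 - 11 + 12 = 0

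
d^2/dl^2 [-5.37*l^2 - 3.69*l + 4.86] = -10.7400000000000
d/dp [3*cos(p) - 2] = -3*sin(p)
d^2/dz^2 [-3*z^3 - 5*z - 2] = -18*z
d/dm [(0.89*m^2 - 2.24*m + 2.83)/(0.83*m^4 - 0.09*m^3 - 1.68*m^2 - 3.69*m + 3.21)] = (-1.4774*m^5 + 5.6577*m^4 - 9.7988*m^3 - 6.2832*m^2 + 15.2226*m + 3.2523)/(0.6889*m^8 - 0.1494*m^7 - 2.7807*m^6 - 5.823*m^5 + 8.8152*m^4 + 11.8206*m^3 + 2.8305*m^2 - 23.6898*m + 10.3041)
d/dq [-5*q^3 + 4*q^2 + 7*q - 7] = -15*q^2 + 8*q + 7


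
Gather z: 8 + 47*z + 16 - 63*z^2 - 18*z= -63*z^2 + 29*z + 24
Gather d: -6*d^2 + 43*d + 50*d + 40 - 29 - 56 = -6*d^2 + 93*d - 45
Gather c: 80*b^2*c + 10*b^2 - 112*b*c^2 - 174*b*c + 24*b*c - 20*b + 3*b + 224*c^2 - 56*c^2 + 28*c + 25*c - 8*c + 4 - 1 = 10*b^2 - 17*b + c^2*(168 - 112*b) + c*(80*b^2 - 150*b + 45) + 3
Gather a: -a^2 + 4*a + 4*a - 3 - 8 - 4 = -a^2 + 8*a - 15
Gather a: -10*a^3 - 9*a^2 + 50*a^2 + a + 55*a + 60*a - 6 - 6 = -10*a^3 + 41*a^2 + 116*a - 12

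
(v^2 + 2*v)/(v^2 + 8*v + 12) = v/(v + 6)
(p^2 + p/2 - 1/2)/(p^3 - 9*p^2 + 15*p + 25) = (p - 1/2)/(p^2 - 10*p + 25)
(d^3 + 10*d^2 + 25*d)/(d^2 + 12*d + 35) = d*(d + 5)/(d + 7)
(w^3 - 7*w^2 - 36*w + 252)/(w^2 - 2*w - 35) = (w^2 - 36)/(w + 5)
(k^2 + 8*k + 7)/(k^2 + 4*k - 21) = (k + 1)/(k - 3)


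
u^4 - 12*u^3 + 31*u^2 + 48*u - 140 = (u - 7)*(u - 5)*(u - 2)*(u + 2)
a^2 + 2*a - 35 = (a - 5)*(a + 7)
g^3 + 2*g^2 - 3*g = g*(g - 1)*(g + 3)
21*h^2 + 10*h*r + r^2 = (3*h + r)*(7*h + r)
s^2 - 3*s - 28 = (s - 7)*(s + 4)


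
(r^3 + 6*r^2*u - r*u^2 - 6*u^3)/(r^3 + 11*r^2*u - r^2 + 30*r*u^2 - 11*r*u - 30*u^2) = (r^2 - u^2)/(r^2 + 5*r*u - r - 5*u)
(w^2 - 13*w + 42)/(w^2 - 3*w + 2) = (w^2 - 13*w + 42)/(w^2 - 3*w + 2)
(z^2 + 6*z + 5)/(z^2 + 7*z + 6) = (z + 5)/(z + 6)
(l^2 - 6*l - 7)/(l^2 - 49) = (l + 1)/(l + 7)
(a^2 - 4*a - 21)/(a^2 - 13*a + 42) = (a + 3)/(a - 6)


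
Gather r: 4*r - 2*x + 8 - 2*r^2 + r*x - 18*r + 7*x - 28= -2*r^2 + r*(x - 14) + 5*x - 20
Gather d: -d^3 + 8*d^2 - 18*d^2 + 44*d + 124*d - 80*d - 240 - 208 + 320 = -d^3 - 10*d^2 + 88*d - 128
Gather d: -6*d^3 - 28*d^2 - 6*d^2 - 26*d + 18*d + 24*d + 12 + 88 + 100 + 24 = -6*d^3 - 34*d^2 + 16*d + 224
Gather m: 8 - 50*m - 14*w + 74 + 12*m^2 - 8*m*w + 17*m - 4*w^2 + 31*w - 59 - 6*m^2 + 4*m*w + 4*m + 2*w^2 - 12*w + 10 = 6*m^2 + m*(-4*w - 29) - 2*w^2 + 5*w + 33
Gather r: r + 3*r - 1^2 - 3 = 4*r - 4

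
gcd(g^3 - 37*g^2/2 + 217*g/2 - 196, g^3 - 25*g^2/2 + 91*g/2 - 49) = g^2 - 21*g/2 + 49/2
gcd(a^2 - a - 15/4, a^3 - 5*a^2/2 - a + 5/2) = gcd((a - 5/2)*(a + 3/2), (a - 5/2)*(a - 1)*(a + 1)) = a - 5/2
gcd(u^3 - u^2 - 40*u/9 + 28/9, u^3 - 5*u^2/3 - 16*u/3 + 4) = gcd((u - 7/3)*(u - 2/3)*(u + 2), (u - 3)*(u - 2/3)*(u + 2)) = u^2 + 4*u/3 - 4/3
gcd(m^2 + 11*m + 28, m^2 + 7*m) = m + 7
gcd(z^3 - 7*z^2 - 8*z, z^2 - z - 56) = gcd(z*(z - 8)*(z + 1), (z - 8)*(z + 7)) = z - 8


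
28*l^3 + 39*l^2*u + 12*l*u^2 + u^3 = (l + u)*(4*l + u)*(7*l + u)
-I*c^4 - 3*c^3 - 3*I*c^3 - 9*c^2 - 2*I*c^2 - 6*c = c*(c + 2)*(c - 3*I)*(-I*c - I)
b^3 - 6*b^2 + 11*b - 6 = (b - 3)*(b - 2)*(b - 1)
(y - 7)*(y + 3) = y^2 - 4*y - 21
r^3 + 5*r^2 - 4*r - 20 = (r - 2)*(r + 2)*(r + 5)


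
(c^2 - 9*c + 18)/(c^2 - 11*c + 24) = (c - 6)/(c - 8)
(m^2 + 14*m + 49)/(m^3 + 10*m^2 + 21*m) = (m + 7)/(m*(m + 3))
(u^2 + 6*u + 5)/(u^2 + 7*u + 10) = (u + 1)/(u + 2)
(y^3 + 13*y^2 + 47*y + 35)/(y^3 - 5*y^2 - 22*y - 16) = (y^2 + 12*y + 35)/(y^2 - 6*y - 16)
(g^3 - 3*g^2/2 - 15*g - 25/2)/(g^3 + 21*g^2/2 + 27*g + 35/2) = (g - 5)/(g + 7)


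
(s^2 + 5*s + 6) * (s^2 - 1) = s^4 + 5*s^3 + 5*s^2 - 5*s - 6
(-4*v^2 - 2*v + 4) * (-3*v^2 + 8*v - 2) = 12*v^4 - 26*v^3 - 20*v^2 + 36*v - 8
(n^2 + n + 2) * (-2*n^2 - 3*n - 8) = -2*n^4 - 5*n^3 - 15*n^2 - 14*n - 16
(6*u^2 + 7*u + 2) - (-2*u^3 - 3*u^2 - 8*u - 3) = 2*u^3 + 9*u^2 + 15*u + 5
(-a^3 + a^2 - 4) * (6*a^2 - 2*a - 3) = -6*a^5 + 8*a^4 + a^3 - 27*a^2 + 8*a + 12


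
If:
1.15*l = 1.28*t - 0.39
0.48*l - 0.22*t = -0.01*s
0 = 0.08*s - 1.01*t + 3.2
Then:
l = 1.08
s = -23.87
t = 1.28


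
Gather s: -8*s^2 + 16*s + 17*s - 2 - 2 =-8*s^2 + 33*s - 4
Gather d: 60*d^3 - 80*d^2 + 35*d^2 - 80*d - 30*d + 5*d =60*d^3 - 45*d^2 - 105*d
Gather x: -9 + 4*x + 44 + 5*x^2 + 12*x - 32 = 5*x^2 + 16*x + 3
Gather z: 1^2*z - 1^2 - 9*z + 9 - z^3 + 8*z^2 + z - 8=-z^3 + 8*z^2 - 7*z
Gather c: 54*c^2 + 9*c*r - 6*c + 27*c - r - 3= 54*c^2 + c*(9*r + 21) - r - 3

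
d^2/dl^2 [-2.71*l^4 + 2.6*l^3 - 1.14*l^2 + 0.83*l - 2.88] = -32.52*l^2 + 15.6*l - 2.28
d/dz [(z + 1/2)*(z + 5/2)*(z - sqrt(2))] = 3*z^2 - 2*sqrt(2)*z + 6*z - 3*sqrt(2) + 5/4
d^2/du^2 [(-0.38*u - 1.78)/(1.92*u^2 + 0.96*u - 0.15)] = (-(0.38*u + 1.78)*(3.84*u + 0.96)*(7.68*u + 1.92) + (4.3776*u + 7.5648)*(1.92*u^2 + 0.96*u - 0.15))/(1.92*u^2 + 0.96*u - 0.15)^3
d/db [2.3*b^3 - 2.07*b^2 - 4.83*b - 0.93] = 6.9*b^2 - 4.14*b - 4.83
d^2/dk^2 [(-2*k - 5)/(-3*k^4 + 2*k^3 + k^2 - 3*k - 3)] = 2*((2*k + 5)*(12*k^3 - 6*k^2 - 2*k + 3)^2 + (-24*k^3 + 12*k^2 + 4*k + (2*k + 5)*(-18*k^2 + 6*k + 1) - 6)*(3*k^4 - 2*k^3 - k^2 + 3*k + 3))/(3*k^4 - 2*k^3 - k^2 + 3*k + 3)^3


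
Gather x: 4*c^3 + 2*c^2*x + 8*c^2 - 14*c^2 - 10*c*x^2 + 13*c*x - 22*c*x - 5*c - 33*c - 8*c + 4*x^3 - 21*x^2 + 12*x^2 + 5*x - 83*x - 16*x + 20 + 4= 4*c^3 - 6*c^2 - 46*c + 4*x^3 + x^2*(-10*c - 9) + x*(2*c^2 - 9*c - 94) + 24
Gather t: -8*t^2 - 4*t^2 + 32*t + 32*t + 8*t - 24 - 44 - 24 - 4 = -12*t^2 + 72*t - 96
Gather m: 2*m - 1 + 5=2*m + 4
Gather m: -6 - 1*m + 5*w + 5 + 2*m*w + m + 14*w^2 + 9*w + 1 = 2*m*w + 14*w^2 + 14*w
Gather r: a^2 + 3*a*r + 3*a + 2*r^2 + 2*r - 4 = a^2 + 3*a + 2*r^2 + r*(3*a + 2) - 4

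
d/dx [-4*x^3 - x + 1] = -12*x^2 - 1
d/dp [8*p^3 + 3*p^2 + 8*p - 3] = 24*p^2 + 6*p + 8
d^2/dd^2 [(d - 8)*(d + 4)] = 2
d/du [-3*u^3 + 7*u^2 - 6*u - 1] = -9*u^2 + 14*u - 6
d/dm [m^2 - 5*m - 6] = 2*m - 5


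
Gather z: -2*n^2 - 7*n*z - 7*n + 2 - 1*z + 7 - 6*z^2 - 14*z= -2*n^2 - 7*n - 6*z^2 + z*(-7*n - 15) + 9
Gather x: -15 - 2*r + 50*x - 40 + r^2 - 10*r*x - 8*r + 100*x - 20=r^2 - 10*r + x*(150 - 10*r) - 75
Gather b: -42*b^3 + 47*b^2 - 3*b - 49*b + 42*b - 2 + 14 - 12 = -42*b^3 + 47*b^2 - 10*b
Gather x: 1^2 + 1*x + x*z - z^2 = x*(z + 1) - z^2 + 1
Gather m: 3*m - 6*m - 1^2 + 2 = 1 - 3*m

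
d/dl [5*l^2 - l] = 10*l - 1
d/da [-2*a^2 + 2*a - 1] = 2 - 4*a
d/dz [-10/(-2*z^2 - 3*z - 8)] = 10*(-4*z - 3)/(2*z^2 + 3*z + 8)^2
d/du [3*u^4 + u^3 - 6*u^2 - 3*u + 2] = 12*u^3 + 3*u^2 - 12*u - 3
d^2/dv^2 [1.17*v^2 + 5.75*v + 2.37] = 2.34000000000000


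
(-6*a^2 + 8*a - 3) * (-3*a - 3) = 18*a^3 - 6*a^2 - 15*a + 9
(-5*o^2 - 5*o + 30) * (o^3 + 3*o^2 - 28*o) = -5*o^5 - 20*o^4 + 155*o^3 + 230*o^2 - 840*o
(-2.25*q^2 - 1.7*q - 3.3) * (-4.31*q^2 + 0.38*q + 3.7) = 9.6975*q^4 + 6.472*q^3 + 5.252*q^2 - 7.544*q - 12.21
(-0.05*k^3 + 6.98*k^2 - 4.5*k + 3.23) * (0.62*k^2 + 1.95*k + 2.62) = -0.031*k^5 + 4.2301*k^4 + 10.69*k^3 + 11.5152*k^2 - 5.4915*k + 8.4626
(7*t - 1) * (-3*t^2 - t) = -21*t^3 - 4*t^2 + t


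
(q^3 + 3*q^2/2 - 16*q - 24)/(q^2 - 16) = q + 3/2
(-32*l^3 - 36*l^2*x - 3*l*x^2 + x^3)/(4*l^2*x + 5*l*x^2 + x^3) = (-8*l + x)/x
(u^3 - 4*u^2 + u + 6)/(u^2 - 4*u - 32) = (-u^3 + 4*u^2 - u - 6)/(-u^2 + 4*u + 32)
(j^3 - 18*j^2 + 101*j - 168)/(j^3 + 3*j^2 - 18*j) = (j^2 - 15*j + 56)/(j*(j + 6))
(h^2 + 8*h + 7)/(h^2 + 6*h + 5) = (h + 7)/(h + 5)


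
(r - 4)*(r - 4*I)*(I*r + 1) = I*r^3 + 5*r^2 - 4*I*r^2 - 20*r - 4*I*r + 16*I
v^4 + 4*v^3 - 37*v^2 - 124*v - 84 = (v - 6)*(v + 1)*(v + 2)*(v + 7)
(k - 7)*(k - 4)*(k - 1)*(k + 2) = k^4 - 10*k^3 + 15*k^2 + 50*k - 56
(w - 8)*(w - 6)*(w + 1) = w^3 - 13*w^2 + 34*w + 48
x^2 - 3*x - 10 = (x - 5)*(x + 2)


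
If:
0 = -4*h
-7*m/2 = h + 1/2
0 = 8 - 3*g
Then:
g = 8/3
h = 0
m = -1/7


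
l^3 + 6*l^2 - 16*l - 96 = (l - 4)*(l + 4)*(l + 6)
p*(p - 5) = p^2 - 5*p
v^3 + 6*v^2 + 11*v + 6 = (v + 1)*(v + 2)*(v + 3)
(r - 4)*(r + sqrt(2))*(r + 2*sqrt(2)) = r^3 - 4*r^2 + 3*sqrt(2)*r^2 - 12*sqrt(2)*r + 4*r - 16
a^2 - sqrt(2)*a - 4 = (a - 2*sqrt(2))*(a + sqrt(2))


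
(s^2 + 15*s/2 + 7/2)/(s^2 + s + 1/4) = 2*(s + 7)/(2*s + 1)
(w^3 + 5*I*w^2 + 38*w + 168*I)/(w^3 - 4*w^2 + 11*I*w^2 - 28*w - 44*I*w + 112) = (w - 6*I)/(w - 4)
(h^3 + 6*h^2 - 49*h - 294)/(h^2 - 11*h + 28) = (h^2 + 13*h + 42)/(h - 4)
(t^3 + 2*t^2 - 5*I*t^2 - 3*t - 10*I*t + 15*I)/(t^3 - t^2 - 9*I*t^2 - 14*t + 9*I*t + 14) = (t^2 + t*(3 - 5*I) - 15*I)/(t^2 - 9*I*t - 14)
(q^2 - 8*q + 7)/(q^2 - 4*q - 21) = (q - 1)/(q + 3)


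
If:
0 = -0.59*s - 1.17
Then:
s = -1.98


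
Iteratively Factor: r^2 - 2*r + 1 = (r - 1)*(r - 1)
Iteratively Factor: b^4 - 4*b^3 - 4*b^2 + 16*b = (b)*(b^3 - 4*b^2 - 4*b + 16) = b*(b - 4)*(b^2 - 4) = b*(b - 4)*(b - 2)*(b + 2)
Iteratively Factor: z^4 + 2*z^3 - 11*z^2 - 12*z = (z)*(z^3 + 2*z^2 - 11*z - 12) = z*(z + 1)*(z^2 + z - 12) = z*(z + 1)*(z + 4)*(z - 3)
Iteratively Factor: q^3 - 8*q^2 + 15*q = (q - 5)*(q^2 - 3*q) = (q - 5)*(q - 3)*(q)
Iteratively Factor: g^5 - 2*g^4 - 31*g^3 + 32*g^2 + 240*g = (g + 3)*(g^4 - 5*g^3 - 16*g^2 + 80*g) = (g - 4)*(g + 3)*(g^3 - g^2 - 20*g) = (g - 4)*(g + 3)*(g + 4)*(g^2 - 5*g) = (g - 5)*(g - 4)*(g + 3)*(g + 4)*(g)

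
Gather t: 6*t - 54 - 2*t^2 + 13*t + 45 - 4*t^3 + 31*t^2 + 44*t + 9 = -4*t^3 + 29*t^2 + 63*t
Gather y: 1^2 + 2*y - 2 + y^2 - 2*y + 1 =y^2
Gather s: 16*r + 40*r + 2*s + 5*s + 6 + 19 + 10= 56*r + 7*s + 35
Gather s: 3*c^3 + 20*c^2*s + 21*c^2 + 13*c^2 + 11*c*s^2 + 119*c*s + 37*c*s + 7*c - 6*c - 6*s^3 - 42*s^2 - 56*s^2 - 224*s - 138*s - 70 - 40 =3*c^3 + 34*c^2 + c - 6*s^3 + s^2*(11*c - 98) + s*(20*c^2 + 156*c - 362) - 110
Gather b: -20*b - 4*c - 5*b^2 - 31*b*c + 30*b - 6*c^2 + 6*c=-5*b^2 + b*(10 - 31*c) - 6*c^2 + 2*c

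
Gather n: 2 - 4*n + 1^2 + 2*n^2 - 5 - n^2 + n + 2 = n^2 - 3*n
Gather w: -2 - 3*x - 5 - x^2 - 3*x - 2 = -x^2 - 6*x - 9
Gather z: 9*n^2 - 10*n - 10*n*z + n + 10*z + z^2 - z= 9*n^2 - 9*n + z^2 + z*(9 - 10*n)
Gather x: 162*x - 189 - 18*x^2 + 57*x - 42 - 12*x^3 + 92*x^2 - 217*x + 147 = -12*x^3 + 74*x^2 + 2*x - 84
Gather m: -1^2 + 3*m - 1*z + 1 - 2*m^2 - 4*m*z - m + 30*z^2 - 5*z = -2*m^2 + m*(2 - 4*z) + 30*z^2 - 6*z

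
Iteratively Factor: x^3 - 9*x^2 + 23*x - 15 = (x - 5)*(x^2 - 4*x + 3) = (x - 5)*(x - 1)*(x - 3)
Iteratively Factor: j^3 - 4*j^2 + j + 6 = (j + 1)*(j^2 - 5*j + 6) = (j - 3)*(j + 1)*(j - 2)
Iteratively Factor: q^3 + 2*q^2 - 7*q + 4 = (q - 1)*(q^2 + 3*q - 4) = (q - 1)*(q + 4)*(q - 1)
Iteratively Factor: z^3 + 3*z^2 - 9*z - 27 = (z + 3)*(z^2 - 9) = (z + 3)^2*(z - 3)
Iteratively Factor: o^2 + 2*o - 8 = (o - 2)*(o + 4)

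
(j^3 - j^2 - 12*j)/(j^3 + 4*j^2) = (j^2 - j - 12)/(j*(j + 4))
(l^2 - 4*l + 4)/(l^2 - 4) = (l - 2)/(l + 2)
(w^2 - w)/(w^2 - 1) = w/(w + 1)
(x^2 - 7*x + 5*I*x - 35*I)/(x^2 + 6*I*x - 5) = (x - 7)/(x + I)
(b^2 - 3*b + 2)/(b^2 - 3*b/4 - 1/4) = 4*(b - 2)/(4*b + 1)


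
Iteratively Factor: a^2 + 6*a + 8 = (a + 4)*(a + 2)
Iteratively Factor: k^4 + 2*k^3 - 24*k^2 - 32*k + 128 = (k + 4)*(k^3 - 2*k^2 - 16*k + 32) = (k - 2)*(k + 4)*(k^2 - 16) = (k - 4)*(k - 2)*(k + 4)*(k + 4)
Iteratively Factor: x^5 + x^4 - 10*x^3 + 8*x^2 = (x - 2)*(x^4 + 3*x^3 - 4*x^2) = (x - 2)*(x + 4)*(x^3 - x^2) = (x - 2)*(x - 1)*(x + 4)*(x^2) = x*(x - 2)*(x - 1)*(x + 4)*(x)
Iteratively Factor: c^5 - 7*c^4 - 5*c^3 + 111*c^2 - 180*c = (c - 3)*(c^4 - 4*c^3 - 17*c^2 + 60*c) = (c - 3)^2*(c^3 - c^2 - 20*c) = c*(c - 3)^2*(c^2 - c - 20) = c*(c - 3)^2*(c + 4)*(c - 5)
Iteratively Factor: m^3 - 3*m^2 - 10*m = (m - 5)*(m^2 + 2*m) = m*(m - 5)*(m + 2)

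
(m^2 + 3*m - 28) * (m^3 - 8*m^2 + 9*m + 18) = m^5 - 5*m^4 - 43*m^3 + 269*m^2 - 198*m - 504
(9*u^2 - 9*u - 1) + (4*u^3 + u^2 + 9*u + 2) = 4*u^3 + 10*u^2 + 1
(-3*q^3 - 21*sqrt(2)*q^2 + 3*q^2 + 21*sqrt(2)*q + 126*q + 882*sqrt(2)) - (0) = -3*q^3 - 21*sqrt(2)*q^2 + 3*q^2 + 21*sqrt(2)*q + 126*q + 882*sqrt(2)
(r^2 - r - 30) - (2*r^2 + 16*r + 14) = -r^2 - 17*r - 44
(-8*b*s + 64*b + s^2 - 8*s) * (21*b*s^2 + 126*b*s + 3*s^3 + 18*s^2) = -168*b^2*s^3 + 336*b^2*s^2 + 8064*b^2*s - 3*b*s^4 + 6*b*s^3 + 144*b*s^2 + 3*s^5 - 6*s^4 - 144*s^3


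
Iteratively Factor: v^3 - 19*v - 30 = (v + 3)*(v^2 - 3*v - 10) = (v + 2)*(v + 3)*(v - 5)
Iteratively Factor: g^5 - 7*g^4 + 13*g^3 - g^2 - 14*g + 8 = (g - 1)*(g^4 - 6*g^3 + 7*g^2 + 6*g - 8) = (g - 4)*(g - 1)*(g^3 - 2*g^2 - g + 2) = (g - 4)*(g - 2)*(g - 1)*(g^2 - 1) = (g - 4)*(g - 2)*(g - 1)^2*(g + 1)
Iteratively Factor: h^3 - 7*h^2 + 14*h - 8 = (h - 2)*(h^2 - 5*h + 4) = (h - 4)*(h - 2)*(h - 1)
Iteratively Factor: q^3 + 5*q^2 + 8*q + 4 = (q + 2)*(q^2 + 3*q + 2) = (q + 1)*(q + 2)*(q + 2)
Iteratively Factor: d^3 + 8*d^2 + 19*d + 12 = (d + 4)*(d^2 + 4*d + 3) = (d + 1)*(d + 4)*(d + 3)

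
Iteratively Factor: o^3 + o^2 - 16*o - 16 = (o - 4)*(o^2 + 5*o + 4) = (o - 4)*(o + 4)*(o + 1)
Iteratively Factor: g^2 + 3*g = (g + 3)*(g)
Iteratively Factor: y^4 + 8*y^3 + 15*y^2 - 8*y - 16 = (y + 1)*(y^3 + 7*y^2 + 8*y - 16) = (y + 1)*(y + 4)*(y^2 + 3*y - 4) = (y + 1)*(y + 4)^2*(y - 1)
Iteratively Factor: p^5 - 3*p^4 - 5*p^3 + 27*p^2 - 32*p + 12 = (p - 2)*(p^4 - p^3 - 7*p^2 + 13*p - 6) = (p - 2)*(p - 1)*(p^3 - 7*p + 6) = (p - 2)*(p - 1)^2*(p^2 + p - 6) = (p - 2)*(p - 1)^2*(p + 3)*(p - 2)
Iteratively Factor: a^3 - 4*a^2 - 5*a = (a + 1)*(a^2 - 5*a) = (a - 5)*(a + 1)*(a)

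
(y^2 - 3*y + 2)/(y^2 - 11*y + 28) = (y^2 - 3*y + 2)/(y^2 - 11*y + 28)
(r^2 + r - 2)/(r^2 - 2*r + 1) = (r + 2)/(r - 1)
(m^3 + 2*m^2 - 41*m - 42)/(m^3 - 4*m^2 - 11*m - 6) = (m + 7)/(m + 1)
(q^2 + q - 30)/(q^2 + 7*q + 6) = (q - 5)/(q + 1)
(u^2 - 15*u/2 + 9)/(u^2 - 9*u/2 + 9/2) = (u - 6)/(u - 3)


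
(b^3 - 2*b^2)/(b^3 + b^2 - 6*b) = b/(b + 3)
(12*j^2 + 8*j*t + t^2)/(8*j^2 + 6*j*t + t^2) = (6*j + t)/(4*j + t)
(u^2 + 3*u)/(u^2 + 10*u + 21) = u/(u + 7)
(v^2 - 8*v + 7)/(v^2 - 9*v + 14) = (v - 1)/(v - 2)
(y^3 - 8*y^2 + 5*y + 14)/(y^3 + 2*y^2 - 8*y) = (y^2 - 6*y - 7)/(y*(y + 4))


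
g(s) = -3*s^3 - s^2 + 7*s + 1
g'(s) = -9*s^2 - 2*s + 7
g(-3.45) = 88.14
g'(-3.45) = -93.22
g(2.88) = -58.80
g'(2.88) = -73.41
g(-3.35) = 79.11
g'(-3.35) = -87.30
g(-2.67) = 32.28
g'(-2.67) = -51.82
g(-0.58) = -2.81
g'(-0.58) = 5.13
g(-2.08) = 9.11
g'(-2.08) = -27.78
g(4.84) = -328.69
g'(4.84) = -213.51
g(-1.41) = -2.45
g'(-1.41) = -8.07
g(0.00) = 1.00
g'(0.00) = 7.00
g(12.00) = -5243.00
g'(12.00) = -1313.00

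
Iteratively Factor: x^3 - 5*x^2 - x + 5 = (x - 5)*(x^2 - 1) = (x - 5)*(x - 1)*(x + 1)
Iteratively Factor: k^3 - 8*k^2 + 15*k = (k - 5)*(k^2 - 3*k) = (k - 5)*(k - 3)*(k)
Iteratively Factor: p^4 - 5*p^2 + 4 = (p - 2)*(p^3 + 2*p^2 - p - 2) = (p - 2)*(p - 1)*(p^2 + 3*p + 2) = (p - 2)*(p - 1)*(p + 1)*(p + 2)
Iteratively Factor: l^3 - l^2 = (l - 1)*(l^2) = l*(l - 1)*(l)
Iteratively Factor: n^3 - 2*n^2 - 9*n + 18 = (n + 3)*(n^2 - 5*n + 6) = (n - 2)*(n + 3)*(n - 3)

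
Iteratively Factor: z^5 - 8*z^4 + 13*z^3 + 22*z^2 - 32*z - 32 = (z - 2)*(z^4 - 6*z^3 + z^2 + 24*z + 16) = (z - 4)*(z - 2)*(z^3 - 2*z^2 - 7*z - 4) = (z - 4)*(z - 2)*(z + 1)*(z^2 - 3*z - 4) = (z - 4)*(z - 2)*(z + 1)^2*(z - 4)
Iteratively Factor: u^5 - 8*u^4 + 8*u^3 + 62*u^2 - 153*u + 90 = (u - 3)*(u^4 - 5*u^3 - 7*u^2 + 41*u - 30) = (u - 3)*(u - 2)*(u^3 - 3*u^2 - 13*u + 15) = (u - 3)*(u - 2)*(u - 1)*(u^2 - 2*u - 15) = (u - 3)*(u - 2)*(u - 1)*(u + 3)*(u - 5)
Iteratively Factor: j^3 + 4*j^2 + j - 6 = (j + 2)*(j^2 + 2*j - 3) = (j - 1)*(j + 2)*(j + 3)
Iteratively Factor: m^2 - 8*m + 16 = (m - 4)*(m - 4)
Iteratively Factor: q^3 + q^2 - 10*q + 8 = (q - 2)*(q^2 + 3*q - 4) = (q - 2)*(q - 1)*(q + 4)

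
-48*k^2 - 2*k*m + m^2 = (-8*k + m)*(6*k + m)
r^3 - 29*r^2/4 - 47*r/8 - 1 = (r - 8)*(r + 1/4)*(r + 1/2)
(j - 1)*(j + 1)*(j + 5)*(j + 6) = j^4 + 11*j^3 + 29*j^2 - 11*j - 30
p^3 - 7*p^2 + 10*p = p*(p - 5)*(p - 2)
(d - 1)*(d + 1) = d^2 - 1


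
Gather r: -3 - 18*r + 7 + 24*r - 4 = 6*r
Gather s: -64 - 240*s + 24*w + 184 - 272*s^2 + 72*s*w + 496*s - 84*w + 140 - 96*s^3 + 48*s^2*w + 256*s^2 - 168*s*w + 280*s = -96*s^3 + s^2*(48*w - 16) + s*(536 - 96*w) - 60*w + 260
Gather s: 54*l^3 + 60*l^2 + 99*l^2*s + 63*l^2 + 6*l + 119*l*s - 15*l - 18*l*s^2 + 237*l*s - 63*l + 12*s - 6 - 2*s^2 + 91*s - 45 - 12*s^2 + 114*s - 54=54*l^3 + 123*l^2 - 72*l + s^2*(-18*l - 14) + s*(99*l^2 + 356*l + 217) - 105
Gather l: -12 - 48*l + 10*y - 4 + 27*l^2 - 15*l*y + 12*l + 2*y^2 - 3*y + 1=27*l^2 + l*(-15*y - 36) + 2*y^2 + 7*y - 15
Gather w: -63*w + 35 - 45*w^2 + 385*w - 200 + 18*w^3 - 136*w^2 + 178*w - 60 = 18*w^3 - 181*w^2 + 500*w - 225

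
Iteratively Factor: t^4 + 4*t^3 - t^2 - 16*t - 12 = (t + 1)*(t^3 + 3*t^2 - 4*t - 12) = (t + 1)*(t + 2)*(t^2 + t - 6) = (t - 2)*(t + 1)*(t + 2)*(t + 3)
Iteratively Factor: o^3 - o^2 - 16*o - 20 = (o + 2)*(o^2 - 3*o - 10) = (o + 2)^2*(o - 5)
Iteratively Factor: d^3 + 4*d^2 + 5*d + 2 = (d + 2)*(d^2 + 2*d + 1) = (d + 1)*(d + 2)*(d + 1)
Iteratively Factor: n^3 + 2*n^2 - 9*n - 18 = (n + 3)*(n^2 - n - 6) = (n + 2)*(n + 3)*(n - 3)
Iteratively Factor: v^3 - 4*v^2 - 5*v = (v - 5)*(v^2 + v) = v*(v - 5)*(v + 1)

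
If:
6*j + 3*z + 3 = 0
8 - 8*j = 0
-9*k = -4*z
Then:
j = 1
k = -4/3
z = -3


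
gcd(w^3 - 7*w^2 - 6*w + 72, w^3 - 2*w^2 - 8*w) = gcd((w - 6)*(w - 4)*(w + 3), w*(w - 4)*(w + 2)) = w - 4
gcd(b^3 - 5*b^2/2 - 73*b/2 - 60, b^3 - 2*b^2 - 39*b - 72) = b^2 - 5*b - 24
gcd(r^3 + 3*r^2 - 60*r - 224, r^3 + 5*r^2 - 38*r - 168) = r^2 + 11*r + 28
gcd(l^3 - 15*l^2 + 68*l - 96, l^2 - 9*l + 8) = l - 8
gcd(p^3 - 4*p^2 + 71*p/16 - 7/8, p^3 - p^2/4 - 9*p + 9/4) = p - 1/4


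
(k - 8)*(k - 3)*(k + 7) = k^3 - 4*k^2 - 53*k + 168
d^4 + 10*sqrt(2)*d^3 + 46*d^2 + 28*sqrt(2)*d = d*(d + sqrt(2))*(d + 2*sqrt(2))*(d + 7*sqrt(2))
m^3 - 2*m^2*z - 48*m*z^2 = m*(m - 8*z)*(m + 6*z)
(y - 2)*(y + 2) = y^2 - 4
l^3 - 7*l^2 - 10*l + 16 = (l - 8)*(l - 1)*(l + 2)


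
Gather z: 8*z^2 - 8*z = 8*z^2 - 8*z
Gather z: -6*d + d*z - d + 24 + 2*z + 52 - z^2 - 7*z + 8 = -7*d - z^2 + z*(d - 5) + 84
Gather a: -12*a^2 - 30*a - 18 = -12*a^2 - 30*a - 18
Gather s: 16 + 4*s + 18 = 4*s + 34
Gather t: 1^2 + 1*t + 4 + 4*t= 5*t + 5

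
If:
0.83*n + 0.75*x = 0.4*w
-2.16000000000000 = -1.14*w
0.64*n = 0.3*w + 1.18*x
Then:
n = 0.90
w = 1.89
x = 0.01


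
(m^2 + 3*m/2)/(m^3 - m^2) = (m + 3/2)/(m*(m - 1))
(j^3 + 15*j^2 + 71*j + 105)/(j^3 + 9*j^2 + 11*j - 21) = (j + 5)/(j - 1)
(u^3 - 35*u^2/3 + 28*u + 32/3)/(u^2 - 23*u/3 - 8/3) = u - 4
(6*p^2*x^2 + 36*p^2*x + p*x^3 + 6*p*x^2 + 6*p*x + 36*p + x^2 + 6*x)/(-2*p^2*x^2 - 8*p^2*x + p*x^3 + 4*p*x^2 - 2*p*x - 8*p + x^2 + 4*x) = (6*p*x + 36*p + x^2 + 6*x)/(-2*p*x - 8*p + x^2 + 4*x)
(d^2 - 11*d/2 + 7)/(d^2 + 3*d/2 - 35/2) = (d - 2)/(d + 5)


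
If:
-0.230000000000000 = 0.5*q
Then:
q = -0.46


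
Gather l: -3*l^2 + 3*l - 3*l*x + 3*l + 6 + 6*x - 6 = -3*l^2 + l*(6 - 3*x) + 6*x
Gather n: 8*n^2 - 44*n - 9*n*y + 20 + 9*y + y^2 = 8*n^2 + n*(-9*y - 44) + y^2 + 9*y + 20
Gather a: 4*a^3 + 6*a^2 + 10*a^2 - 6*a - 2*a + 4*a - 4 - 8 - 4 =4*a^3 + 16*a^2 - 4*a - 16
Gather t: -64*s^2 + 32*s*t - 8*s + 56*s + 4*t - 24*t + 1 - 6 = -64*s^2 + 48*s + t*(32*s - 20) - 5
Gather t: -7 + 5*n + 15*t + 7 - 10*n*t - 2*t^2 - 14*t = 5*n - 2*t^2 + t*(1 - 10*n)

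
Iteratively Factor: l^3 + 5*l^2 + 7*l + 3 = (l + 3)*(l^2 + 2*l + 1) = (l + 1)*(l + 3)*(l + 1)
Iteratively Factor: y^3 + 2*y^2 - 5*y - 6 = (y - 2)*(y^2 + 4*y + 3) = (y - 2)*(y + 1)*(y + 3)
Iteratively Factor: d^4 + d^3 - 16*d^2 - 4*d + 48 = (d + 2)*(d^3 - d^2 - 14*d + 24) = (d - 3)*(d + 2)*(d^2 + 2*d - 8) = (d - 3)*(d + 2)*(d + 4)*(d - 2)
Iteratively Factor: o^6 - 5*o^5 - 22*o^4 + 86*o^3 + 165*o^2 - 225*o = (o + 3)*(o^5 - 8*o^4 + 2*o^3 + 80*o^2 - 75*o) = o*(o + 3)*(o^4 - 8*o^3 + 2*o^2 + 80*o - 75) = o*(o - 5)*(o + 3)*(o^3 - 3*o^2 - 13*o + 15) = o*(o - 5)*(o - 1)*(o + 3)*(o^2 - 2*o - 15) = o*(o - 5)^2*(o - 1)*(o + 3)*(o + 3)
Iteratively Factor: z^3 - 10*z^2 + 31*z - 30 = (z - 2)*(z^2 - 8*z + 15) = (z - 5)*(z - 2)*(z - 3)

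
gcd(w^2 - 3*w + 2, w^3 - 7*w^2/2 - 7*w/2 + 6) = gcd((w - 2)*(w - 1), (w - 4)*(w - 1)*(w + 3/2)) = w - 1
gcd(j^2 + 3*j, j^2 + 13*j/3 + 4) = j + 3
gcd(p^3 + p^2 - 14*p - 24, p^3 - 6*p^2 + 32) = p^2 - 2*p - 8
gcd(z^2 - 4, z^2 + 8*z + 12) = z + 2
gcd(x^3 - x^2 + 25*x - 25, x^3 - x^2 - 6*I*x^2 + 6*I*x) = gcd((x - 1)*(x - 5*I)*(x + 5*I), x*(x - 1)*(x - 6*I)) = x - 1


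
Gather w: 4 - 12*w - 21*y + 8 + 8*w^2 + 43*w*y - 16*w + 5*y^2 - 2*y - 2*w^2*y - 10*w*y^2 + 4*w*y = w^2*(8 - 2*y) + w*(-10*y^2 + 47*y - 28) + 5*y^2 - 23*y + 12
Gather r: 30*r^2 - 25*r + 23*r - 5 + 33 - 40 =30*r^2 - 2*r - 12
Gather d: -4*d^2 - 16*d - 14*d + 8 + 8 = -4*d^2 - 30*d + 16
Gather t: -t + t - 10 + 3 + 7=0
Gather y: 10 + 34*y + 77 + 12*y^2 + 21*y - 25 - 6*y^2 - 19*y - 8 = 6*y^2 + 36*y + 54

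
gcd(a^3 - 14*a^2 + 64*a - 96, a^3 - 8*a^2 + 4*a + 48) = a^2 - 10*a + 24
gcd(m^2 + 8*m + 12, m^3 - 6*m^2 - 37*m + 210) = m + 6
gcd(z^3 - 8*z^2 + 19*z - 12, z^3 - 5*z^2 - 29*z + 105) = z - 3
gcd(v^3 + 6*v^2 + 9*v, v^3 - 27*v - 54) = v^2 + 6*v + 9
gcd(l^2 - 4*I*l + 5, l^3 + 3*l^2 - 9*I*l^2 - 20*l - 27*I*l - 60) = l - 5*I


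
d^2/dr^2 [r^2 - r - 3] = 2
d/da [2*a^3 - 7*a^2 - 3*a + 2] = 6*a^2 - 14*a - 3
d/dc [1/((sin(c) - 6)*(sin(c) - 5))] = (11 - 2*sin(c))*cos(c)/((sin(c) - 6)^2*(sin(c) - 5)^2)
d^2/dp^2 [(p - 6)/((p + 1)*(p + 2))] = 2*(p^3 - 18*p^2 - 60*p - 48)/(p^6 + 9*p^5 + 33*p^4 + 63*p^3 + 66*p^2 + 36*p + 8)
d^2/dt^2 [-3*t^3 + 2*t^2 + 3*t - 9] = 4 - 18*t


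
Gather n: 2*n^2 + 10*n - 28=2*n^2 + 10*n - 28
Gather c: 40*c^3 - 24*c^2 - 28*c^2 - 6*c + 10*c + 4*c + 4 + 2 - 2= 40*c^3 - 52*c^2 + 8*c + 4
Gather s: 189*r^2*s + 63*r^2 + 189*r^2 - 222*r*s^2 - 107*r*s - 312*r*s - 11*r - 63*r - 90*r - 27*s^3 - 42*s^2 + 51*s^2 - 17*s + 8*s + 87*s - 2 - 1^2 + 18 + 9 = 252*r^2 - 164*r - 27*s^3 + s^2*(9 - 222*r) + s*(189*r^2 - 419*r + 78) + 24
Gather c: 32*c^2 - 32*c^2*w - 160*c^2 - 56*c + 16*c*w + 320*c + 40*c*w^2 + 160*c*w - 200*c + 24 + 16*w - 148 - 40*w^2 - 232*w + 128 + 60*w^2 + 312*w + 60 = c^2*(-32*w - 128) + c*(40*w^2 + 176*w + 64) + 20*w^2 + 96*w + 64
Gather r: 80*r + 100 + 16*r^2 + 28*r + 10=16*r^2 + 108*r + 110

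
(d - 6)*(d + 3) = d^2 - 3*d - 18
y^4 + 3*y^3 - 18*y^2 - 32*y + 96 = (y - 3)*(y - 2)*(y + 4)^2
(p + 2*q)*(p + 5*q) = p^2 + 7*p*q + 10*q^2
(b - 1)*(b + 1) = b^2 - 1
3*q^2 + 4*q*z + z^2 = (q + z)*(3*q + z)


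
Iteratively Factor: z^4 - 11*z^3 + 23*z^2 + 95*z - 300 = (z - 4)*(z^3 - 7*z^2 - 5*z + 75) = (z - 5)*(z - 4)*(z^2 - 2*z - 15) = (z - 5)*(z - 4)*(z + 3)*(z - 5)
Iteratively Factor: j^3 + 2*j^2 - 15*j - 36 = (j + 3)*(j^2 - j - 12) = (j - 4)*(j + 3)*(j + 3)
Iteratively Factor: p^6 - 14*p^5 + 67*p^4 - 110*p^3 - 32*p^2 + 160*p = (p + 1)*(p^5 - 15*p^4 + 82*p^3 - 192*p^2 + 160*p) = p*(p + 1)*(p^4 - 15*p^3 + 82*p^2 - 192*p + 160) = p*(p - 4)*(p + 1)*(p^3 - 11*p^2 + 38*p - 40) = p*(p - 4)^2*(p + 1)*(p^2 - 7*p + 10) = p*(p - 5)*(p - 4)^2*(p + 1)*(p - 2)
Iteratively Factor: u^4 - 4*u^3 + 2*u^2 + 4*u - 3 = (u - 3)*(u^3 - u^2 - u + 1) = (u - 3)*(u - 1)*(u^2 - 1) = (u - 3)*(u - 1)*(u + 1)*(u - 1)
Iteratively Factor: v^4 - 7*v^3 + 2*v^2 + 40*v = (v - 4)*(v^3 - 3*v^2 - 10*v) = (v - 5)*(v - 4)*(v^2 + 2*v) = (v - 5)*(v - 4)*(v + 2)*(v)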